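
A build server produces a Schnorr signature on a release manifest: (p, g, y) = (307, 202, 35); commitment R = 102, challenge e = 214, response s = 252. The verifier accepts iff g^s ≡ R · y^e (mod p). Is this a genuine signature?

g^s mod p:
202^2 = 40804 ≡ 280
202^4 ≡ 280^2 = 78400 ≡ 115
202^8 ≡ 115^2 = 13225 ≡ 24
202^16 ≡ 24^2 = 576 ≡ 269
202^32 ≡ 269^2 = 72361 ≡ 216
202^64 ≡ 216^2 = 46656 ≡ 299
202^128 ≡ 299^2 = 89401 ≡ 64
252 = 128 + 64 + 32 + 16 + 8 + 4, so 202^252 ≡ 64·299·216·269·24·115 ≡ 81 (mod 307)
R · y^e mod p:
35^2 = 1225 ≡ 304
35^4 ≡ 304^2 = 92416 ≡ 9
35^8 ≡ 9^2 = 81
35^16 ≡ 81^2 = 6561 ≡ 114
35^32 ≡ 114^2 = 12996 ≡ 102
35^64 ≡ 102^2 = 10404 ≡ 273
35^128 ≡ 273^2 = 74529 ≡ 235
214 = 128 + 64 + 16 + 4 + 2, so 35^214 ≡ 235·273·114·9·304 ≡ 64 (mod 307)
102·64 = 6528 ≡ 81 (mod 307)
81 ≡ 81 (mod 307); signature holds.

genuine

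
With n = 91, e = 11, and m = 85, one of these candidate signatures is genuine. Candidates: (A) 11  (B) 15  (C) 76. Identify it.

B

Candidate A: Squares mod 91: 11^1≡11, 11^2≡30, 11^4≡81, 11^8≡9; 11 = 8 + 2 + 1, so 11^11 ≡ 9·30·11 ≡ 58 (mod 91)
Candidate B: Squares mod 91: 15^1≡15, 15^2≡43, 15^4≡29, 15^8≡22; 11 = 8 + 2 + 1, so 15^11 ≡ 22·43·15 ≡ 85 (mod 91)
  → matches m = 85
Candidate C: Squares mod 91: 76^1≡76, 76^2≡43, 76^4≡29, 76^8≡22; 11 = 8 + 2 + 1, so 76^11 ≡ 22·43·76 ≡ 6 (mod 91)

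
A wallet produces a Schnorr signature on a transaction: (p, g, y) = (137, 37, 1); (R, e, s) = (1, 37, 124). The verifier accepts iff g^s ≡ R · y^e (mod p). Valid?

yes

g^s mod p:
37^124 mod 137 = 1
R · y^e mod p:
1^37 mod 137 = 1
1·1 = 1 ≡ 1 (mod 137)
1 ≡ 1 (mod 137); signature holds.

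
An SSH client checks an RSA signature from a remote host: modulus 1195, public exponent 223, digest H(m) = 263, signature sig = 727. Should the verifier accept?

accept

Squares mod 1195: sig^1≡727, sig^2≡339, sig^4≡201, sig^8≡966, sig^16≡1056, sig^32≡201, sig^64≡966, sig^128≡1056
223 = 128 + 64 + 16 + 8 + 4 + 2 + 1, so sig^223 ≡ 1056·966·1056·966·201·339·727 ≡ 263 (mod 1195)
Since 263 equals the digest 263, verification succeeds.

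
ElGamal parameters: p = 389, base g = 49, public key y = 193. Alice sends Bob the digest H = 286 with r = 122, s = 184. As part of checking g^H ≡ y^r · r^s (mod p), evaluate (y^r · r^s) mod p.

42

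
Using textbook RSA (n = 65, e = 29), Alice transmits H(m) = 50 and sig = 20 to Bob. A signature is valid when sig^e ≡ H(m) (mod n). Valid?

yes

Squares mod 65: sig^1≡20, sig^2≡10, sig^4≡35, sig^8≡55, sig^16≡35
29 = 16 + 8 + 4 + 1, so sig^29 ≡ 35·55·35·20 ≡ 50 (mod 65)
sig^29 mod 65 = 50 matches H(m).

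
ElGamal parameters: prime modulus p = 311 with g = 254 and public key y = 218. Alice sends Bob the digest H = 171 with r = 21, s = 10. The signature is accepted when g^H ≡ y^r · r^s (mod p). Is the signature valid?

valid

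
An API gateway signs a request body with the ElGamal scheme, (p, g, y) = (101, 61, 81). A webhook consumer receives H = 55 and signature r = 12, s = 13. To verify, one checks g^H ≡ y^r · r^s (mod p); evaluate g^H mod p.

Squares mod 101: 61^1≡61, 61^2≡85, 61^4≡54, 61^8≡88, 61^16≡68, 61^32≡79
55 = 32 + 16 + 4 + 2 + 1, so 61^55 ≡ 79·68·54·85·61 ≡ 39 (mod 101)

39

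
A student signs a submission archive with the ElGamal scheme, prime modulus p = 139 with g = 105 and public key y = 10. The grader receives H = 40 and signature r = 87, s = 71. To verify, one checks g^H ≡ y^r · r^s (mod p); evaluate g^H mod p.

105^2 = 11025 ≡ 44
105^4 ≡ 44^2 = 1936 ≡ 129
105^8 ≡ 129^2 = 16641 ≡ 100
105^16 ≡ 100^2 = 10000 ≡ 131
105^32 ≡ 131^2 = 17161 ≡ 64
40 = 32 + 8, so 105^40 ≡ 64·100 ≡ 6 (mod 139)

6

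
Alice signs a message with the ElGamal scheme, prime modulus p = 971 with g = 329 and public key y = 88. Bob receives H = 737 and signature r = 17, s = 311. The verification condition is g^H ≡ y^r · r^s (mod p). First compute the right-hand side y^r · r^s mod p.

941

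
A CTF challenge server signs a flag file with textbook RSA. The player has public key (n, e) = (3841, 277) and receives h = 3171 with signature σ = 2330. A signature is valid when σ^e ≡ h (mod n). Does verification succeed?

σ^2 ≡ 2330^2 = 5428900 ≡ 1567
σ^4 ≡ 1567^2 = 2455489 ≡ 1090
σ^8 ≡ 1090^2 = 1188100 ≡ 1231
σ^16 ≡ 1231^2 = 1515361 ≡ 2007
σ^32 ≡ 2007^2 = 4028049 ≡ 2681
σ^64 ≡ 2681^2 = 7187761 ≡ 1250
σ^128 ≡ 1250^2 = 1562500 ≡ 3054
σ^256 ≡ 3054^2 = 9326916 ≡ 968
277 = 256 + 16 + 4 + 1, so σ^277 ≡ 968·2007·1090·2330 ≡ 3171 (mod 3841)
3171 = h, so the signature checks out.

passes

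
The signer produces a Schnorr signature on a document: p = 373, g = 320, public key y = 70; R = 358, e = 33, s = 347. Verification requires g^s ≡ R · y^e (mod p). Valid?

yes

g^s mod p:
320^2 = 102400 ≡ 198
320^4 ≡ 198^2 = 39204 ≡ 39
320^8 ≡ 39^2 = 1521 ≡ 29
320^16 ≡ 29^2 = 841 ≡ 95
320^32 ≡ 95^2 = 9025 ≡ 73
320^64 ≡ 73^2 = 5329 ≡ 107
320^128 ≡ 107^2 = 11449 ≡ 259
320^256 ≡ 259^2 = 67081 ≡ 314
347 = 256 + 64 + 16 + 8 + 2 + 1, so 320^347 ≡ 314·107·95·29·198·320 ≡ 193 (mod 373)
R · y^e mod p:
70^2 = 4900 ≡ 51
70^4 ≡ 51^2 = 2601 ≡ 363
70^8 ≡ 363^2 = 131769 ≡ 100
70^16 ≡ 100^2 = 10000 ≡ 302
70^32 ≡ 302^2 = 91204 ≡ 192
33 = 32 + 1, so 70^33 ≡ 192·70 ≡ 12 (mod 373)
358·12 = 4296 ≡ 193 (mod 373)
193 ≡ 193 (mod 373); signature holds.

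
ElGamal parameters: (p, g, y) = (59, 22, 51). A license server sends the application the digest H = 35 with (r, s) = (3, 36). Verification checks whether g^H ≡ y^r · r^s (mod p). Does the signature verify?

Left side g^H mod p:
Squares mod 59: 22^1≡22, 22^2≡12, 22^4≡26, 22^8≡27, 22^16≡21, 22^32≡28
35 = 32 + 2 + 1, so 22^35 ≡ 28·12·22 ≡ 17 (mod 59)
Right side y^r · r^s mod p:
Squares mod 59: 51^1≡51, 51^2≡5
3 = 2 + 1, so 51^3 ≡ 5·51 ≡ 19 (mod 59)
Squares mod 59: 3^1≡3, 3^2≡9, 3^4≡22, 3^8≡12, 3^16≡26, 3^32≡27
36 = 32 + 4, so 3^36 ≡ 27·22 ≡ 4 (mod 59)
19·4 = 76 ≡ 17 (mod 59)
17 ≡ 17 (mod 59), so the signature is genuine.

verifies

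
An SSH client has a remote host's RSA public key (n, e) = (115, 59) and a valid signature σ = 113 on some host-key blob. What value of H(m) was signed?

Squares mod 115: σ^1≡113, σ^2≡4, σ^4≡16, σ^8≡26, σ^16≡101, σ^32≡81
59 = 32 + 16 + 8 + 2 + 1, so σ^59 ≡ 81·101·26·4·113 ≡ 7 (mod 115)

7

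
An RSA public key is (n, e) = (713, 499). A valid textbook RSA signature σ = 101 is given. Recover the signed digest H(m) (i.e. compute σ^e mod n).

σ^2 ≡ 101^2 = 10201 ≡ 219
σ^4 ≡ 219^2 = 47961 ≡ 190
σ^8 ≡ 190^2 = 36100 ≡ 450
σ^16 ≡ 450^2 = 202500 ≡ 8
σ^32 ≡ 8^2 = 64
σ^64 ≡ 64^2 = 4096 ≡ 531
σ^128 ≡ 531^2 = 281961 ≡ 326
σ^256 ≡ 326^2 = 106276 ≡ 39
499 = 256 + 128 + 64 + 32 + 16 + 2 + 1, so σ^499 ≡ 39·326·531·64·8·219·101 ≡ 190 (mod 713)

190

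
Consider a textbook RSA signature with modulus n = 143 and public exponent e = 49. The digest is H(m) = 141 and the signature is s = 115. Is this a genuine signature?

genuine

s^2 ≡ 115^2 = 13225 ≡ 69
s^4 ≡ 69^2 = 4761 ≡ 42
s^8 ≡ 42^2 = 1764 ≡ 48
s^16 ≡ 48^2 = 2304 ≡ 16
s^32 ≡ 16^2 = 256 ≡ 113
49 = 32 + 16 + 1, so s^49 ≡ 113·16·115 ≡ 141 (mod 143)
141 = H(m), so the signature checks out.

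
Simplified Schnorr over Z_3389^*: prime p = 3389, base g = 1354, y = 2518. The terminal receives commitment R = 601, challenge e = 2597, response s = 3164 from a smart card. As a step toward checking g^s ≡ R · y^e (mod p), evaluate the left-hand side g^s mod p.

1354^2 = 1833316 ≡ 3256
1354^4 ≡ 3256^2 = 10601536 ≡ 744
1354^8 ≡ 744^2 = 553536 ≡ 1129
1354^16 ≡ 1129^2 = 1274641 ≡ 377
1354^32 ≡ 377^2 = 142129 ≡ 3180
1354^64 ≡ 3180^2 = 10112400 ≡ 3013
1354^128 ≡ 3013^2 = 9078169 ≡ 2427
1354^256 ≡ 2427^2 = 5890329 ≡ 247
1354^512 ≡ 247^2 = 61009 ≡ 7
1354^1024 ≡ 7^2 = 49
1354^2048 ≡ 49^2 = 2401
3164 = 2048 + 1024 + 64 + 16 + 8 + 4, so 1354^3164 ≡ 2401·49·3013·377·1129·744 ≡ 1824 (mod 3389)

1824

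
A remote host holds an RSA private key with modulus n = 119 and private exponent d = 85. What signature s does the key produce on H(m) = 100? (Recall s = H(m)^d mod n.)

(H(m))^2 ≡ 100^2 = 10000 ≡ 4
(H(m))^4 ≡ 4^2 = 16
(H(m))^8 ≡ 16^2 = 256 ≡ 18
(H(m))^16 ≡ 18^2 = 324 ≡ 86
(H(m))^32 ≡ 86^2 = 7396 ≡ 18
(H(m))^64 ≡ 18^2 = 324 ≡ 86
85 = 64 + 16 + 4 + 1, so (H(m))^85 ≡ 86·86·16·100 ≡ 2 (mod 119)

2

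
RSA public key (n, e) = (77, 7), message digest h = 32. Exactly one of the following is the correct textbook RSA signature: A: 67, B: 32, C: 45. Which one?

B

Candidate A: Squares mod 77: 67^1≡67, 67^2≡23, 67^4≡67; 7 = 4 + 2 + 1, so 67^7 ≡ 67·23·67 ≡ 67 (mod 77)
Candidate B: Squares mod 77: 32^1≡32, 32^2≡23, 32^4≡67; 7 = 4 + 2 + 1, so 32^7 ≡ 67·23·32 ≡ 32 (mod 77)
  → matches h = 32
Candidate C: Squares mod 77: 45^1≡45, 45^2≡23, 45^4≡67; 7 = 4 + 2 + 1, so 45^7 ≡ 67·23·45 ≡ 45 (mod 77)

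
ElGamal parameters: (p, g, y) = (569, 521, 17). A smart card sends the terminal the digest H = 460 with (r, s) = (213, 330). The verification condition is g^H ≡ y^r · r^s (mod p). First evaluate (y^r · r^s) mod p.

479

Squares mod 569: 17^1≡17, 17^2≡289, 17^4≡447, 17^8≡90, 17^16≡134, 17^32≡317, 17^64≡345, 17^128≡104
213 = 128 + 64 + 16 + 4 + 1, so 17^213 ≡ 104·345·134·447·17 ≡ 483 (mod 569)
Squares mod 569: 213^1≡213, 213^2≡418, 213^4≡41, 213^8≡543, 213^16≡107, 213^32≡69, 213^64≡209, 213^128≡437, 213^256≡354
330 = 256 + 64 + 8 + 2, so 213^330 ≡ 354·209·543·418 ≡ 226 (mod 569)
y^r · r^s ≡ 483·226 = 109158 ≡ 479 (mod 569)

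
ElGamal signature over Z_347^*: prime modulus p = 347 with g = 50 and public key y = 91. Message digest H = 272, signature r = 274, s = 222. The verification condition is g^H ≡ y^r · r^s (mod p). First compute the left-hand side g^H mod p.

342

50^2 = 2500 ≡ 71
50^4 ≡ 71^2 = 5041 ≡ 183
50^8 ≡ 183^2 = 33489 ≡ 177
50^16 ≡ 177^2 = 31329 ≡ 99
50^32 ≡ 99^2 = 9801 ≡ 85
50^64 ≡ 85^2 = 7225 ≡ 285
50^128 ≡ 285^2 = 81225 ≡ 27
50^256 ≡ 27^2 = 729 ≡ 35
272 = 256 + 16, so 50^272 ≡ 35·99 ≡ 342 (mod 347)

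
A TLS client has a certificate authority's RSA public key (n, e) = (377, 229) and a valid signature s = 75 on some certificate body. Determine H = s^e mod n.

s^2 ≡ 75^2 = 5625 ≡ 347
s^4 ≡ 347^2 = 120409 ≡ 146
s^8 ≡ 146^2 = 21316 ≡ 204
s^16 ≡ 204^2 = 41616 ≡ 146
s^32 ≡ 146^2 = 21316 ≡ 204
s^64 ≡ 204^2 = 41616 ≡ 146
s^128 ≡ 146^2 = 21316 ≡ 204
229 = 128 + 64 + 32 + 4 + 1, so s^229 ≡ 204·146·204·146·75 ≡ 75 (mod 377)

75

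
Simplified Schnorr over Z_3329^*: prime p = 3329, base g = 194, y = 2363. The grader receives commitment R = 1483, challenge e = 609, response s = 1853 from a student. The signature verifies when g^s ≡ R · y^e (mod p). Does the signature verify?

g^s mod p:
Squares mod 3329: 194^1≡194, 194^2≡1017, 194^4≡2299, 194^8≡2278, 194^16≡2702, 194^32≡307, 194^64≡1037, 194^128≡102, 194^256≡417, 194^512≡781, 194^1024≡754
1853 = 1024 + 512 + 256 + 32 + 16 + 8 + 4 + 1, so 194^1853 ≡ 754·781·417·307·2702·2278·2299·194 ≡ 2844 (mod 3329)
R · y^e mod p:
Squares mod 3329: 2363^1≡2363, 2363^2≡1036, 2363^4≡1358, 2363^8≡3227, 2363^16≡417, 2363^32≡781, 2363^64≡754, 2363^128≡2586, 2363^256≡2764, 2363^512≡2970
609 = 512 + 64 + 32 + 1, so 2363^609 ≡ 2970·754·781·2363 ≡ 2225 (mod 3329)
1483·2225 = 3299675 ≡ 636 (mod 3329)
2844 ≠ 636; the check fails.

does not verify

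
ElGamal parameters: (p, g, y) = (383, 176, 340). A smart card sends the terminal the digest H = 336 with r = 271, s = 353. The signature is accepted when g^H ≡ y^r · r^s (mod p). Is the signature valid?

Left side g^H mod p:
Squares mod 383: 176^1≡176, 176^2≡336, 176^4≡294, 176^8≡261, 176^16≡330, 176^32≡128, 176^64≡298, 176^128≡331, 176^256≡23
336 = 256 + 64 + 16, so 176^336 ≡ 23·298·330 ≡ 205 (mod 383)
Right side y^r · r^s mod p:
Squares mod 383: 340^1≡340, 340^2≡317, 340^4≡143, 340^8≡150, 340^16≡286, 340^32≡217, 340^64≡363, 340^128≡17, 340^256≡289
271 = 256 + 8 + 4 + 2 + 1, so 340^271 ≡ 289·150·143·317·340 ≡ 358 (mod 383)
Squares mod 383: 271^1≡271, 271^2≡288, 271^4≡216, 271^8≡313, 271^16≡304, 271^32≡113, 271^64≡130, 271^128≡48, 271^256≡6
353 = 256 + 64 + 32 + 1, so 271^353 ≡ 6·130·113·271 ≡ 145 (mod 383)
358·145 = 51910 ≡ 205 (mod 383)
205 ≡ 205 (mod 383), so the signature is genuine.

valid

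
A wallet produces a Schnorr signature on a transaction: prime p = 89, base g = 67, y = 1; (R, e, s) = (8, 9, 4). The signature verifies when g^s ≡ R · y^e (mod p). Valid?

g^s mod p:
Squares mod 89: 67^1≡67, 67^2≡39, 67^4≡8
67^4 ≡ 8 (mod 89)
R · y^e mod p:
Squares mod 89: 1^1≡1, 1^2≡1, 1^4≡1, 1^8≡1
9 = 8 + 1, so 1^9 ≡ 1·1 ≡ 1 (mod 89)
8·1 = 8 ≡ 8 (mod 89)
8 ≡ 8 (mod 89); signature holds.

yes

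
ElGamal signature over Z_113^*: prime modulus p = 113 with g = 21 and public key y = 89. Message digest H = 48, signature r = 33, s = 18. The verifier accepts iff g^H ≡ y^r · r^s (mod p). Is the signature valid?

invalid

Left side g^H mod p:
21^2 = 441 ≡ 102
21^4 ≡ 102^2 = 10404 ≡ 8
21^8 ≡ 8^2 = 64
21^16 ≡ 64^2 = 4096 ≡ 28
21^32 ≡ 28^2 = 784 ≡ 106
48 = 32 + 16, so 21^48 ≡ 106·28 ≡ 30 (mod 113)
Right side y^r · r^s mod p:
89^2 = 7921 ≡ 11
89^4 ≡ 11^2 = 121 ≡ 8
89^8 ≡ 8^2 = 64
89^16 ≡ 64^2 = 4096 ≡ 28
89^32 ≡ 28^2 = 784 ≡ 106
33 = 32 + 1, so 89^33 ≡ 106·89 ≡ 55 (mod 113)
33^2 = 1089 ≡ 72
33^4 ≡ 72^2 = 5184 ≡ 99
33^8 ≡ 99^2 = 9801 ≡ 83
33^16 ≡ 83^2 = 6889 ≡ 109
18 = 16 + 2, so 33^18 ≡ 109·72 ≡ 51 (mod 113)
55·51 = 2805 ≡ 93 (mod 113)
30 ≠ 93, so verification fails.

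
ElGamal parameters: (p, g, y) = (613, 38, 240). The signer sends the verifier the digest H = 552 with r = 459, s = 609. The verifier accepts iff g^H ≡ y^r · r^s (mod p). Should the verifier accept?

reject

Left side g^H mod p:
38^2 = 1444 ≡ 218
38^4 ≡ 218^2 = 47524 ≡ 323
38^8 ≡ 323^2 = 104329 ≡ 119
38^16 ≡ 119^2 = 14161 ≡ 62
38^32 ≡ 62^2 = 3844 ≡ 166
38^64 ≡ 166^2 = 27556 ≡ 584
38^128 ≡ 584^2 = 341056 ≡ 228
38^256 ≡ 228^2 = 51984 ≡ 492
38^512 ≡ 492^2 = 242064 ≡ 542
552 = 512 + 32 + 8, so 38^552 ≡ 542·166·119 ≡ 10 (mod 613)
Right side y^r · r^s mod p:
240^2 = 57600 ≡ 591
240^4 ≡ 591^2 = 349281 ≡ 484
240^8 ≡ 484^2 = 234256 ≡ 90
240^16 ≡ 90^2 = 8100 ≡ 131
240^32 ≡ 131^2 = 17161 ≡ 610
240^64 ≡ 610^2 = 372100 ≡ 9
240^128 ≡ 9^2 = 81
240^256 ≡ 81^2 = 6561 ≡ 431
459 = 256 + 128 + 64 + 8 + 2 + 1, so 240^459 ≡ 431·81·9·90·591·240 ≡ 35 (mod 613)
459^2 = 210681 ≡ 422
459^4 ≡ 422^2 = 178084 ≡ 314
459^8 ≡ 314^2 = 98596 ≡ 516
459^16 ≡ 516^2 = 266256 ≡ 214
459^32 ≡ 214^2 = 45796 ≡ 434
459^64 ≡ 434^2 = 188356 ≡ 165
459^128 ≡ 165^2 = 27225 ≡ 253
459^256 ≡ 253^2 = 64009 ≡ 257
459^512 ≡ 257^2 = 66049 ≡ 458
609 = 512 + 64 + 32 + 1, so 459^609 ≡ 458·165·434·459 ≡ 429 (mod 613)
35·429 = 15015 ≡ 303 (mod 613)
10 ≠ 303, so verification fails.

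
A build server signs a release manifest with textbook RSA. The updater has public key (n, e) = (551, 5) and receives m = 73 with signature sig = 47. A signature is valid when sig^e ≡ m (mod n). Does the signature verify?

sig^5 mod 551 = 73
sig^5 mod 551 = 73 matches m.

verifies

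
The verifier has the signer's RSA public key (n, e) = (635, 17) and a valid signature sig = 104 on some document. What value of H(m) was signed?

sig^17 mod 635 = 49

49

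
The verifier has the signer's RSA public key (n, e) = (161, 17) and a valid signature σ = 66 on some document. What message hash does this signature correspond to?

145

Squares mod 161: σ^1≡66, σ^2≡9, σ^4≡81, σ^8≡121, σ^16≡151
17 = 16 + 1, so σ^17 ≡ 151·66 ≡ 145 (mod 161)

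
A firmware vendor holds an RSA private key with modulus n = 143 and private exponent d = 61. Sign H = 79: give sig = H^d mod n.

79

H^61 mod 143 = 79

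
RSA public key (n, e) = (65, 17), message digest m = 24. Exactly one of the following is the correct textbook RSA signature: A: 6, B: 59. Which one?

Candidate A: 6^2 = 36; 6^4 ≡ 36^2 = 1296 ≡ 61; 6^8 ≡ 61^2 = 3721 ≡ 16; 6^16 ≡ 16^2 = 256 ≡ 61; 17 = 16 + 1, so 6^17 ≡ 61·6 ≡ 41 (mod 65)
Candidate B: 59^2 = 3481 ≡ 36; 59^4 ≡ 36^2 = 1296 ≡ 61; 59^8 ≡ 61^2 = 3721 ≡ 16; 59^16 ≡ 16^2 = 256 ≡ 61; 17 = 16 + 1, so 59^17 ≡ 61·59 ≡ 24 (mod 65)
  → matches m = 24

B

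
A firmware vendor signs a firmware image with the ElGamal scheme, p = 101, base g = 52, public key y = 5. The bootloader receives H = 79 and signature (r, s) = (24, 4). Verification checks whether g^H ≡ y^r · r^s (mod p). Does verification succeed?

Left side g^H mod p:
52^2 = 2704 ≡ 78
52^4 ≡ 78^2 = 6084 ≡ 24
52^8 ≡ 24^2 = 576 ≡ 71
52^16 ≡ 71^2 = 5041 ≡ 92
52^32 ≡ 92^2 = 8464 ≡ 81
52^64 ≡ 81^2 = 6561 ≡ 97
79 = 64 + 8 + 4 + 2 + 1, so 52^79 ≡ 97·71·24·78·52 ≡ 24 (mod 101)
Right side y^r · r^s mod p:
5^2 = 25
5^4 ≡ 25^2 = 625 ≡ 19
5^8 ≡ 19^2 = 361 ≡ 58
5^16 ≡ 58^2 = 3364 ≡ 31
24 = 16 + 8, so 5^24 ≡ 31·58 ≡ 81 (mod 101)
24^2 = 576 ≡ 71
24^4 ≡ 71^2 = 5041 ≡ 92
81·92 = 7452 ≡ 79 (mod 101)
24 ≠ 79, so verification fails.

fails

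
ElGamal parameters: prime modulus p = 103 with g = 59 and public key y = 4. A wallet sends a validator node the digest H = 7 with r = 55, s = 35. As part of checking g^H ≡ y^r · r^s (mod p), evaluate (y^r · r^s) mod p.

16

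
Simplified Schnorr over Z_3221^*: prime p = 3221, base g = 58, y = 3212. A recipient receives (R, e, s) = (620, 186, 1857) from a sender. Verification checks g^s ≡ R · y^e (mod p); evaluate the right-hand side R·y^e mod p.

3212^2 = 10316944 ≡ 81
3212^4 ≡ 81^2 = 6561 ≡ 119
3212^8 ≡ 119^2 = 14161 ≡ 1277
3212^16 ≡ 1277^2 = 1630729 ≡ 903
3212^32 ≡ 903^2 = 815409 ≡ 496
3212^64 ≡ 496^2 = 246016 ≡ 1220
3212^128 ≡ 1220^2 = 1488400 ≡ 298
186 = 128 + 32 + 16 + 8 + 2, so 3212^186 ≡ 298·496·903·1277·81 ≡ 3104 (mod 3221)
R · y^e ≡ 620·3104 = 1924480 ≡ 1543 (mod 3221)

1543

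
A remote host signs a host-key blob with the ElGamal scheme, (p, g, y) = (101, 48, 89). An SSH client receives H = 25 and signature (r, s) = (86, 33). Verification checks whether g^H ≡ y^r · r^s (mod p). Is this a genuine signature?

Left side g^H mod p:
48^25 mod 101 = 10
Right side y^r · r^s mod p:
89^86 mod 101 = 64
86^33 mod 101 = 98
64·98 = 6272 ≡ 10 (mod 101)
10 ≡ 10 (mod 101), so the signature is genuine.

genuine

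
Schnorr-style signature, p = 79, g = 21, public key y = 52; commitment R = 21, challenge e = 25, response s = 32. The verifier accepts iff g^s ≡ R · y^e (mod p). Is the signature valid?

valid

g^s mod p:
21^2 = 441 ≡ 46
21^4 ≡ 46^2 = 2116 ≡ 62
21^8 ≡ 62^2 = 3844 ≡ 52
21^16 ≡ 52^2 = 2704 ≡ 18
21^32 ≡ 18^2 = 324 ≡ 8
R · y^e mod p:
52^2 = 2704 ≡ 18
52^4 ≡ 18^2 = 324 ≡ 8
52^8 ≡ 8^2 = 64
52^16 ≡ 64^2 = 4096 ≡ 67
25 = 16 + 8 + 1, so 52^25 ≡ 67·64·52 ≡ 38 (mod 79)
21·38 = 798 ≡ 8 (mod 79)
8 ≡ 8 (mod 79); signature holds.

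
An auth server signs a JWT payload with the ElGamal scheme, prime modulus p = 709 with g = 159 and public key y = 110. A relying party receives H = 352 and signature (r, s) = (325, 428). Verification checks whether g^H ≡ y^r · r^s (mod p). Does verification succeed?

fails

Left side g^H mod p:
159^2 = 25281 ≡ 466
159^4 ≡ 466^2 = 217156 ≡ 202
159^8 ≡ 202^2 = 40804 ≡ 391
159^16 ≡ 391^2 = 152881 ≡ 446
159^32 ≡ 446^2 = 198916 ≡ 396
159^64 ≡ 396^2 = 156816 ≡ 127
159^128 ≡ 127^2 = 16129 ≡ 531
159^256 ≡ 531^2 = 281961 ≡ 488
352 = 256 + 64 + 32, so 159^352 ≡ 488·127·396 ≡ 461 (mod 709)
Right side y^r · r^s mod p:
110^2 = 12100 ≡ 47
110^4 ≡ 47^2 = 2209 ≡ 82
110^8 ≡ 82^2 = 6724 ≡ 343
110^16 ≡ 343^2 = 117649 ≡ 664
110^32 ≡ 664^2 = 440896 ≡ 607
110^64 ≡ 607^2 = 368449 ≡ 478
110^128 ≡ 478^2 = 228484 ≡ 186
110^256 ≡ 186^2 = 34596 ≡ 564
325 = 256 + 64 + 4 + 1, so 110^325 ≡ 564·478·82·110 ≡ 148 (mod 709)
325^2 = 105625 ≡ 693
325^4 ≡ 693^2 = 480249 ≡ 256
325^8 ≡ 256^2 = 65536 ≡ 308
325^16 ≡ 308^2 = 94864 ≡ 567
325^32 ≡ 567^2 = 321489 ≡ 312
325^64 ≡ 312^2 = 97344 ≡ 211
325^128 ≡ 211^2 = 44521 ≡ 563
325^256 ≡ 563^2 = 316969 ≡ 46
428 = 256 + 128 + 32 + 8 + 4, so 325^428 ≡ 46·563·312·308·256 ≡ 414 (mod 709)
148·414 = 61272 ≡ 298 (mod 709)
461 ≠ 298, so verification fails.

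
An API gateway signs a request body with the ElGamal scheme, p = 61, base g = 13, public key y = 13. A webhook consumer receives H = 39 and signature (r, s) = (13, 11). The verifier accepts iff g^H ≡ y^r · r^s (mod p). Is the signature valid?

Left side g^H mod p:
13^2 = 169 ≡ 47
13^4 ≡ 47^2 = 2209 ≡ 13
13^8 ≡ 13^2 = 169 ≡ 47
13^16 ≡ 47^2 = 2209 ≡ 13
13^32 ≡ 13^2 = 169 ≡ 47
39 = 32 + 4 + 2 + 1, so 13^39 ≡ 47·13·47·13 ≡ 1 (mod 61)
Right side y^r · r^s mod p:
13^2 = 169 ≡ 47
13^4 ≡ 47^2 = 2209 ≡ 13
13^8 ≡ 13^2 = 169 ≡ 47
13 = 8 + 4 + 1, so 13^13 ≡ 47·13·13 ≡ 13 (mod 61)
13^2 = 169 ≡ 47
13^4 ≡ 47^2 = 2209 ≡ 13
13^8 ≡ 13^2 = 169 ≡ 47
11 = 8 + 2 + 1, so 13^11 ≡ 47·47·13 ≡ 47 (mod 61)
13·47 = 611 ≡ 1 (mod 61)
1 ≡ 1 (mod 61), so the signature is genuine.

valid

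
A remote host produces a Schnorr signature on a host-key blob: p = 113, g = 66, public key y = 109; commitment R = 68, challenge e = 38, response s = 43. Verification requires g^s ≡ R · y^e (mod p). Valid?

yes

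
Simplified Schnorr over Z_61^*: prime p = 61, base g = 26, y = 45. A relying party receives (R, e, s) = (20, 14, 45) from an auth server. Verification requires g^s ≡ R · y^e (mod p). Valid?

no

g^s mod p:
26^45 mod 61 = 50
R · y^e mod p:
45^14 mod 61 = 42
20·42 = 840 ≡ 47 (mod 61)
50 ≠ 47; the check fails.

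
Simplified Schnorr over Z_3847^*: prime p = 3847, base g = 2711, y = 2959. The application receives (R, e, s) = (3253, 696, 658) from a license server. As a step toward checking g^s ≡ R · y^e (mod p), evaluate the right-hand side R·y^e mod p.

3353

2959^696 mod 3847 = 3252
R · y^e ≡ 3253·3252 = 10578756 ≡ 3353 (mod 3847)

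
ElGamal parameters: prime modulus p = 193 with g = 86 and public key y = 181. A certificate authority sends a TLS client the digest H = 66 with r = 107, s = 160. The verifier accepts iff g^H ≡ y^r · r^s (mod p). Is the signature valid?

invalid

Left side g^H mod p:
86^2 = 7396 ≡ 62
86^4 ≡ 62^2 = 3844 ≡ 177
86^8 ≡ 177^2 = 31329 ≡ 63
86^16 ≡ 63^2 = 3969 ≡ 109
86^32 ≡ 109^2 = 11881 ≡ 108
86^64 ≡ 108^2 = 11664 ≡ 84
66 = 64 + 2, so 86^66 ≡ 84·62 ≡ 190 (mod 193)
Right side y^r · r^s mod p:
181^2 = 32761 ≡ 144
181^4 ≡ 144^2 = 20736 ≡ 85
181^8 ≡ 85^2 = 7225 ≡ 84
181^16 ≡ 84^2 = 7056 ≡ 108
181^32 ≡ 108^2 = 11664 ≡ 84
181^64 ≡ 84^2 = 7056 ≡ 108
107 = 64 + 32 + 8 + 2 + 1, so 181^107 ≡ 108·84·84·144·181 ≡ 177 (mod 193)
107^2 = 11449 ≡ 62
107^4 ≡ 62^2 = 3844 ≡ 177
107^8 ≡ 177^2 = 31329 ≡ 63
107^16 ≡ 63^2 = 3969 ≡ 109
107^32 ≡ 109^2 = 11881 ≡ 108
107^64 ≡ 108^2 = 11664 ≡ 84
107^128 ≡ 84^2 = 7056 ≡ 108
160 = 128 + 32, so 107^160 ≡ 108·108 ≡ 84 (mod 193)
177·84 = 14868 ≡ 7 (mod 193)
190 ≠ 7, so verification fails.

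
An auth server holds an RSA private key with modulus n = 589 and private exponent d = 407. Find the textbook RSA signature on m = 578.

m^2 ≡ 578^2 = 334084 ≡ 121
m^4 ≡ 121^2 = 14641 ≡ 505
m^8 ≡ 505^2 = 255025 ≡ 577
m^16 ≡ 577^2 = 332929 ≡ 144
m^32 ≡ 144^2 = 20736 ≡ 121
m^64 ≡ 121^2 = 14641 ≡ 505
m^128 ≡ 505^2 = 255025 ≡ 577
m^256 ≡ 577^2 = 332929 ≡ 144
407 = 256 + 128 + 16 + 4 + 2 + 1, so m^407 ≡ 144·577·144·505·121·578 ≡ 183 (mod 589)

183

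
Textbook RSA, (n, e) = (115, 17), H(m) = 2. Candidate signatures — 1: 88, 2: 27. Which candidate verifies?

2

Candidate 1: Squares mod 115: 88^1≡88, 88^2≡39, 88^4≡26, 88^8≡101, 88^16≡81; 17 = 16 + 1, so 88^17 ≡ 81·88 ≡ 113 (mod 115)
Candidate 2: Squares mod 115: 27^1≡27, 27^2≡39, 27^4≡26, 27^8≡101, 27^16≡81; 17 = 16 + 1, so 27^17 ≡ 81·27 ≡ 2 (mod 115)
  → matches H(m) = 2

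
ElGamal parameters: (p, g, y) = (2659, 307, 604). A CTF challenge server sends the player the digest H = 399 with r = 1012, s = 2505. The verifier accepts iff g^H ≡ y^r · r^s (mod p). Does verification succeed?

passes

Left side g^H mod p:
307^2 = 94249 ≡ 1184
307^4 ≡ 1184^2 = 1401856 ≡ 563
307^8 ≡ 563^2 = 316969 ≡ 548
307^16 ≡ 548^2 = 300304 ≡ 2496
307^32 ≡ 2496^2 = 6230016 ≡ 2638
307^64 ≡ 2638^2 = 6959044 ≡ 441
307^128 ≡ 441^2 = 194481 ≡ 374
307^256 ≡ 374^2 = 139876 ≡ 1608
399 = 256 + 128 + 8 + 4 + 2 + 1, so 307^399 ≡ 1608·374·548·563·1184·307 ≡ 545 (mod 2659)
Right side y^r · r^s mod p:
604^2 = 364816 ≡ 533
604^4 ≡ 533^2 = 284089 ≡ 2235
604^8 ≡ 2235^2 = 4995225 ≡ 1623
604^16 ≡ 1623^2 = 2634129 ≡ 1719
604^32 ≡ 1719^2 = 2954961 ≡ 812
604^64 ≡ 812^2 = 659344 ≡ 2571
604^128 ≡ 2571^2 = 6610041 ≡ 2426
604^256 ≡ 2426^2 = 5885476 ≡ 1109
604^512 ≡ 1109^2 = 1229881 ≡ 1423
1012 = 512 + 256 + 128 + 64 + 32 + 16 + 4, so 604^1012 ≡ 1423·1109·2426·2571·812·1719·2235 ≡ 249 (mod 2659)
1012^2 = 1024144 ≡ 429
1012^4 ≡ 429^2 = 184041 ≡ 570
1012^8 ≡ 570^2 = 324900 ≡ 502
1012^16 ≡ 502^2 = 252004 ≡ 2058
1012^32 ≡ 2058^2 = 4235364 ≡ 2236
1012^64 ≡ 2236^2 = 4999696 ≡ 776
1012^128 ≡ 776^2 = 602176 ≡ 1242
1012^256 ≡ 1242^2 = 1542564 ≡ 344
1012^512 ≡ 344^2 = 118336 ≡ 1340
1012^1024 ≡ 1340^2 = 1795600 ≡ 775
1012^2048 ≡ 775^2 = 600625 ≡ 2350
2505 = 2048 + 256 + 128 + 64 + 8 + 1, so 1012^2505 ≡ 2350·344·1242·776·502·1012 ≡ 1903 (mod 2659)
249·1903 = 473847 ≡ 545 (mod 2659)
545 ≡ 545 (mod 2659), so the signature is genuine.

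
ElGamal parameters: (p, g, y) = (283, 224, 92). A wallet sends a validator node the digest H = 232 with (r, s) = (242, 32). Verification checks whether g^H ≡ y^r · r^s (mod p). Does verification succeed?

Left side g^H mod p:
224^232 mod 283 = 89
Right side y^r · r^s mod p:
92^242 mod 283 = 246
242^32 mod 283 = 11
246·11 = 2706 ≡ 159 (mod 283)
89 ≠ 159, so verification fails.

fails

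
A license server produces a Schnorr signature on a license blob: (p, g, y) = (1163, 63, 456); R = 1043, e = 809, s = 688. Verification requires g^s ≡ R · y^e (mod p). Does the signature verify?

does not verify

g^s mod p:
63^2 = 3969 ≡ 480
63^4 ≡ 480^2 = 230400 ≡ 126
63^8 ≡ 126^2 = 15876 ≡ 757
63^16 ≡ 757^2 = 573049 ≡ 853
63^32 ≡ 853^2 = 727609 ≡ 734
63^64 ≡ 734^2 = 538756 ≡ 287
63^128 ≡ 287^2 = 82369 ≡ 959
63^256 ≡ 959^2 = 919681 ≡ 911
63^512 ≡ 911^2 = 829921 ≡ 702
688 = 512 + 128 + 32 + 16, so 63^688 ≡ 702·959·734·853 ≡ 256 (mod 1163)
R · y^e mod p:
456^2 = 207936 ≡ 922
456^4 ≡ 922^2 = 850084 ≡ 1094
456^8 ≡ 1094^2 = 1196836 ≡ 109
456^16 ≡ 109^2 = 11881 ≡ 251
456^32 ≡ 251^2 = 63001 ≡ 199
456^64 ≡ 199^2 = 39601 ≡ 59
456^128 ≡ 59^2 = 3481 ≡ 1155
456^256 ≡ 1155^2 = 1334025 ≡ 64
456^512 ≡ 64^2 = 4096 ≡ 607
809 = 512 + 256 + 32 + 8 + 1, so 456^809 ≡ 607·64·199·109·456 ≡ 796 (mod 1163)
1043·796 = 830228 ≡ 1009 (mod 1163)
256 ≠ 1009; the check fails.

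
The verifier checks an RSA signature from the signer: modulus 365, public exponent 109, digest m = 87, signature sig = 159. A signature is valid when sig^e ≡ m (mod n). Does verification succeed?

sig^2 ≡ 159^2 = 25281 ≡ 96
sig^4 ≡ 96^2 = 9216 ≡ 91
sig^8 ≡ 91^2 = 8281 ≡ 251
sig^16 ≡ 251^2 = 63001 ≡ 221
sig^32 ≡ 221^2 = 48841 ≡ 296
sig^64 ≡ 296^2 = 87616 ≡ 16
109 = 64 + 32 + 8 + 4 + 1, so sig^109 ≡ 16·296·251·91·159 ≡ 279 (mod 365)
279 ≠ 87, so verification fails.

fails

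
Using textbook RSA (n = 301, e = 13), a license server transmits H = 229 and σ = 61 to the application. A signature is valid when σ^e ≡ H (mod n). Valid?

no

Squares mod 301: σ^1≡61, σ^2≡109, σ^4≡142, σ^8≡298
13 = 8 + 4 + 1, so σ^13 ≡ 298·142·61 ≡ 201 (mod 301)
σ^13 mod 301 = 201, but H = 229.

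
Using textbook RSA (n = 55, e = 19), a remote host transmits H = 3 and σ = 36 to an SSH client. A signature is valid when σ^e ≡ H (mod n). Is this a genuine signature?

forged

Squares mod 55: σ^1≡36, σ^2≡31, σ^4≡26, σ^8≡16, σ^16≡36
19 = 16 + 2 + 1, so σ^19 ≡ 36·31·36 ≡ 26 (mod 55)
The recovered value 26 does not match the digest 3.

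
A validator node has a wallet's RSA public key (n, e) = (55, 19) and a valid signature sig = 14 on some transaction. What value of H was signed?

Squares mod 55: sig^1≡14, sig^2≡31, sig^4≡26, sig^8≡16, sig^16≡36
19 = 16 + 2 + 1, so sig^19 ≡ 36·31·14 ≡ 4 (mod 55)

4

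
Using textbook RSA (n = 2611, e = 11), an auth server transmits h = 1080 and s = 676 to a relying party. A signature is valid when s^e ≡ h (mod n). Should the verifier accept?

s^2 ≡ 676^2 = 456976 ≡ 51
s^4 ≡ 51^2 = 2601
s^8 ≡ 2601^2 = 6765201 ≡ 100
11 = 8 + 2 + 1, so s^11 ≡ 100·51·676 ≡ 1080 (mod 2611)
s^11 mod 2611 = 1080 matches h.

accept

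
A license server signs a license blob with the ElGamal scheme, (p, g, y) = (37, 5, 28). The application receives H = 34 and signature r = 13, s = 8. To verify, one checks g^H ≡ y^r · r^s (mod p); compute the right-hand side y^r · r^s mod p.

28^13 mod 37 = 25
13^8 mod 37 = 9
y^r · r^s ≡ 25·9 = 225 ≡ 3 (mod 37)

3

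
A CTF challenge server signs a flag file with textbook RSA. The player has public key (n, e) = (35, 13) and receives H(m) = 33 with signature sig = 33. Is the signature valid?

sig^2 ≡ 33^2 = 1089 ≡ 4
sig^4 ≡ 4^2 = 16
sig^8 ≡ 16^2 = 256 ≡ 11
13 = 8 + 4 + 1, so sig^13 ≡ 11·16·33 ≡ 33 (mod 35)
33 = H(m), so the signature checks out.

valid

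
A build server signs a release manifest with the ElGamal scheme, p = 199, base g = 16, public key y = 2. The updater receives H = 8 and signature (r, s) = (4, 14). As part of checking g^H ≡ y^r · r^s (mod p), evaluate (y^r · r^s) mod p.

46

2^2 = 4
2^4 ≡ 4^2 = 16
4^2 = 16
4^4 ≡ 16^2 = 256 ≡ 57
4^8 ≡ 57^2 = 3249 ≡ 65
14 = 8 + 4 + 2, so 4^14 ≡ 65·57·16 ≡ 177 (mod 199)
y^r · r^s ≡ 16·177 = 2832 ≡ 46 (mod 199)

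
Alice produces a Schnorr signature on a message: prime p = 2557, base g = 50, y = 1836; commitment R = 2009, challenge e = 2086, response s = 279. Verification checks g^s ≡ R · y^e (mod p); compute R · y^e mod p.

540

1836^2 = 3370896 ≡ 770
1836^4 ≡ 770^2 = 592900 ≡ 2233
1836^8 ≡ 2233^2 = 4986289 ≡ 139
1836^16 ≡ 139^2 = 19321 ≡ 1422
1836^32 ≡ 1422^2 = 2022084 ≡ 2054
1836^64 ≡ 2054^2 = 4218916 ≡ 2423
1836^128 ≡ 2423^2 = 5870929 ≡ 57
1836^256 ≡ 57^2 = 3249 ≡ 692
1836^512 ≡ 692^2 = 478864 ≡ 705
1836^1024 ≡ 705^2 = 497025 ≡ 967
1836^2048 ≡ 967^2 = 935089 ≡ 1784
2086 = 2048 + 32 + 4 + 2, so 1836^2086 ≡ 1784·2054·2233·770 ≡ 111 (mod 2557)
R · y^e ≡ 2009·111 = 222999 ≡ 540 (mod 2557)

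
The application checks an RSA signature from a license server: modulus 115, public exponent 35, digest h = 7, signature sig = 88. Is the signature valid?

valid

Squares mod 115: sig^1≡88, sig^2≡39, sig^4≡26, sig^8≡101, sig^16≡81, sig^32≡6
35 = 32 + 2 + 1, so sig^35 ≡ 6·39·88 ≡ 7 (mod 115)
sig^35 mod 115 = 7 matches h.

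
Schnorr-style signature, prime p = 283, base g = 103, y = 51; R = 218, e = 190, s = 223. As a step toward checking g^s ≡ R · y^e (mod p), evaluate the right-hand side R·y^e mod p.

169

51^190 mod 283 = 54
R · y^e ≡ 218·54 = 11772 ≡ 169 (mod 283)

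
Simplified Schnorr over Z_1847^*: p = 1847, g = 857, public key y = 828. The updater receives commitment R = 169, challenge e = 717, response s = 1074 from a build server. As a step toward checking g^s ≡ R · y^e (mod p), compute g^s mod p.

857^2 = 734449 ≡ 1190
857^4 ≡ 1190^2 = 1416100 ≡ 1298
857^8 ≡ 1298^2 = 1684804 ≡ 340
857^16 ≡ 340^2 = 115600 ≡ 1086
857^32 ≡ 1086^2 = 1179396 ≡ 1010
857^64 ≡ 1010^2 = 1020100 ≡ 556
857^128 ≡ 556^2 = 309136 ≡ 687
857^256 ≡ 687^2 = 471969 ≡ 984
857^512 ≡ 984^2 = 968256 ≡ 428
857^1024 ≡ 428^2 = 183184 ≡ 331
1074 = 1024 + 32 + 16 + 2, so 857^1074 ≡ 331·1010·1086·1190 ≡ 167 (mod 1847)

167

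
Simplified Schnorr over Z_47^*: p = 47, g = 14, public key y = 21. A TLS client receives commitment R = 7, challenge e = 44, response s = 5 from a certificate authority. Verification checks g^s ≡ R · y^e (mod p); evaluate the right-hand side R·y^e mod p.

Squares mod 47: 21^1≡21, 21^2≡18, 21^4≡42, 21^8≡25, 21^16≡14, 21^32≡8
44 = 32 + 8 + 4, so 21^44 ≡ 8·25·42 ≡ 34 (mod 47)
R · y^e ≡ 7·34 = 238 ≡ 3 (mod 47)

3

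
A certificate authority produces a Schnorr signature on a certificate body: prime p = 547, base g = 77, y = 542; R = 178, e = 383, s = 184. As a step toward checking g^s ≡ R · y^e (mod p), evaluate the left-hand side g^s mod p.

326

Squares mod 547: 77^1≡77, 77^2≡459, 77^4≡86, 77^8≡285, 77^16≡269, 77^32≡157, 77^64≡34, 77^128≡62
184 = 128 + 32 + 16 + 8, so 77^184 ≡ 62·157·269·285 ≡ 326 (mod 547)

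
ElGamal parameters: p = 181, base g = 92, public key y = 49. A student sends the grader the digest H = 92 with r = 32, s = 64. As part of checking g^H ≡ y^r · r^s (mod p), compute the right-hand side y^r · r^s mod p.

43

49^2 = 2401 ≡ 48
49^4 ≡ 48^2 = 2304 ≡ 132
49^8 ≡ 132^2 = 17424 ≡ 48
49^16 ≡ 48^2 = 2304 ≡ 132
49^32 ≡ 132^2 = 17424 ≡ 48
32^2 = 1024 ≡ 119
32^4 ≡ 119^2 = 14161 ≡ 43
32^8 ≡ 43^2 = 1849 ≡ 39
32^16 ≡ 39^2 = 1521 ≡ 73
32^32 ≡ 73^2 = 5329 ≡ 80
32^64 ≡ 80^2 = 6400 ≡ 65
y^r · r^s ≡ 48·65 = 3120 ≡ 43 (mod 181)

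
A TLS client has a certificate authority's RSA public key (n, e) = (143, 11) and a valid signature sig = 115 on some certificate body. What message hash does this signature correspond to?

sig^2 ≡ 115^2 = 13225 ≡ 69
sig^4 ≡ 69^2 = 4761 ≡ 42
sig^8 ≡ 42^2 = 1764 ≡ 48
11 = 8 + 2 + 1, so sig^11 ≡ 48·69·115 ≡ 71 (mod 143)

71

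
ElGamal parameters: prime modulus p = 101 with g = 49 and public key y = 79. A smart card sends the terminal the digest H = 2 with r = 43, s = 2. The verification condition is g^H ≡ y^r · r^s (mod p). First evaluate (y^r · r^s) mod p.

78

Squares mod 101: 79^1≡79, 79^2≡80, 79^4≡37, 79^8≡56, 79^16≡5, 79^32≡25
43 = 32 + 8 + 2 + 1, so 79^43 ≡ 25·56·80·79 ≡ 97 (mod 101)
Squares mod 101: 43^1≡43, 43^2≡31
43^2 ≡ 31 (mod 101)
y^r · r^s ≡ 97·31 = 3007 ≡ 78 (mod 101)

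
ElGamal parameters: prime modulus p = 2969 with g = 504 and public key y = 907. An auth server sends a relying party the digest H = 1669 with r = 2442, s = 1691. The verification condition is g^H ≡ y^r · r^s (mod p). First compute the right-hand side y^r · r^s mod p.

2507

Squares mod 2969: 907^1≡907, 907^2≡236, 907^4≡2254, 907^8≡557, 907^16≡1473, 907^32≡2359, 907^64≡975, 907^128≡545, 907^256≡125, 907^512≡780, 907^1024≡2724, 907^2048≡645
2442 = 2048 + 256 + 128 + 8 + 2, so 907^2442 ≡ 645·125·545·557·236 ≡ 2871 (mod 2969)
Squares mod 2969: 2442^1≡2442, 2442^2≡1612, 2442^4≡669, 2442^8≡2211, 2442^16≡1547, 2442^32≡195, 2442^64≡2397, 2442^128≡594, 2442^256≡2494, 2442^512≡2950, 2442^1024≡361
1691 = 1024 + 512 + 128 + 16 + 8 + 2 + 1, so 2442^1691 ≡ 361·2950·594·1547·2211·1612·2442 ≡ 853 (mod 2969)
y^r · r^s ≡ 2871·853 = 2448963 ≡ 2507 (mod 2969)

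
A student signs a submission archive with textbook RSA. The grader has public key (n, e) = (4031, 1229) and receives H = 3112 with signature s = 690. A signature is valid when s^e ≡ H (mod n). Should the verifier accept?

Squares mod 4031: s^1≡690, s^2≡442, s^4≡1876, s^8≡313, s^16≡1225, s^32≡1093, s^64≡1473, s^128≡1051, s^256≡107, s^512≡3387, s^1024≡3574
1229 = 1024 + 128 + 64 + 8 + 4 + 1, so s^1229 ≡ 3574·1051·1473·313·1876·690 ≡ 919 (mod 4031)
s^1229 mod 4031 = 919, but H = 3112.

reject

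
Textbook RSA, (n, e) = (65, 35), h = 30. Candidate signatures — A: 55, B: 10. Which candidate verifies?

Candidate A: Squares mod 65: 55^1≡55, 55^2≡35, 55^4≡55, 55^8≡35, 55^16≡55, 55^32≡35; 35 = 32 + 2 + 1, so 55^35 ≡ 35·35·55 ≡ 35 (mod 65)
Candidate B: Squares mod 65: 10^1≡10, 10^2≡35, 10^4≡55, 10^8≡35, 10^16≡55, 10^32≡35; 35 = 32 + 2 + 1, so 10^35 ≡ 35·35·10 ≡ 30 (mod 65)
  → matches h = 30

B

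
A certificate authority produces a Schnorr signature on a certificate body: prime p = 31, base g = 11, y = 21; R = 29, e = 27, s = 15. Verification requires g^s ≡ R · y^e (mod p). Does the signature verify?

g^s mod p:
11^15 mod 31 = 30
R · y^e mod p:
21^27 mod 31 = 27
29·27 = 783 ≡ 8 (mod 31)
30 ≠ 8; the check fails.

does not verify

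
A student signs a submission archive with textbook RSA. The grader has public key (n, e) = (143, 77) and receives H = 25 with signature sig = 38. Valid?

yes

Squares mod 143: sig^1≡38, sig^2≡14, sig^4≡53, sig^8≡92, sig^16≡27, sig^32≡14, sig^64≡53
77 = 64 + 8 + 4 + 1, so sig^77 ≡ 53·92·53·38 ≡ 25 (mod 143)
Since 25 equals the digest 25, verification succeeds.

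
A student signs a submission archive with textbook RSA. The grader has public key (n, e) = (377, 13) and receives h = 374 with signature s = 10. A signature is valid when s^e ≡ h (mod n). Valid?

s^2 ≡ 10^2 = 100
s^4 ≡ 100^2 = 10000 ≡ 198
s^8 ≡ 198^2 = 39204 ≡ 373
13 = 8 + 4 + 1, so s^13 ≡ 373·198·10 ≡ 374 (mod 377)
374 = h, so the signature checks out.

yes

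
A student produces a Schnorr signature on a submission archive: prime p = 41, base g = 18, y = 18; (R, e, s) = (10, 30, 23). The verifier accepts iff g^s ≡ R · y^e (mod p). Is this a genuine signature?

g^s mod p:
18^2 = 324 ≡ 37
18^4 ≡ 37^2 = 1369 ≡ 16
18^8 ≡ 16^2 = 256 ≡ 10
18^16 ≡ 10^2 = 100 ≡ 18
23 = 16 + 4 + 2 + 1, so 18^23 ≡ 18·16·37·18 ≡ 10 (mod 41)
R · y^e mod p:
18^2 = 324 ≡ 37
18^4 ≡ 37^2 = 1369 ≡ 16
18^8 ≡ 16^2 = 256 ≡ 10
18^16 ≡ 10^2 = 100 ≡ 18
30 = 16 + 8 + 4 + 2, so 18^30 ≡ 18·10·16·37 ≡ 1 (mod 41)
10·1 = 10 ≡ 10 (mod 41)
10 ≡ 10 (mod 41); signature holds.

genuine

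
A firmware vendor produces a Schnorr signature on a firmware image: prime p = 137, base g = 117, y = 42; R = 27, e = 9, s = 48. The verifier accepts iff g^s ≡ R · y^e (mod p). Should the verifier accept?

accept

g^s mod p:
Squares mod 137: 117^1≡117, 117^2≡126, 117^4≡121, 117^8≡119, 117^16≡50, 117^32≡34
48 = 32 + 16, so 117^48 ≡ 34·50 ≡ 56 (mod 137)
R · y^e mod p:
Squares mod 137: 42^1≡42, 42^2≡120, 42^4≡15, 42^8≡88
9 = 8 + 1, so 42^9 ≡ 88·42 ≡ 134 (mod 137)
27·134 = 3618 ≡ 56 (mod 137)
56 ≡ 56 (mod 137); signature holds.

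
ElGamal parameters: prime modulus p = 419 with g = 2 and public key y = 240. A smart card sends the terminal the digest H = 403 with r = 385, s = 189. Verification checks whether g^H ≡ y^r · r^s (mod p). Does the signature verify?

Left side g^H mod p:
2^2 = 4
2^4 ≡ 4^2 = 16
2^8 ≡ 16^2 = 256
2^16 ≡ 256^2 = 65536 ≡ 172
2^32 ≡ 172^2 = 29584 ≡ 254
2^64 ≡ 254^2 = 64516 ≡ 409
2^128 ≡ 409^2 = 167281 ≡ 100
2^256 ≡ 100^2 = 10000 ≡ 363
403 = 256 + 128 + 16 + 2 + 1, so 2^403 ≡ 363·100·172·4·2 ≡ 229 (mod 419)
Right side y^r · r^s mod p:
240^2 = 57600 ≡ 197
240^4 ≡ 197^2 = 38809 ≡ 261
240^8 ≡ 261^2 = 68121 ≡ 243
240^16 ≡ 243^2 = 59049 ≡ 389
240^32 ≡ 389^2 = 151321 ≡ 62
240^64 ≡ 62^2 = 3844 ≡ 73
240^128 ≡ 73^2 = 5329 ≡ 301
240^256 ≡ 301^2 = 90601 ≡ 97
385 = 256 + 128 + 1, so 240^385 ≡ 97·301·240 ≡ 343 (mod 419)
385^2 = 148225 ≡ 318
385^4 ≡ 318^2 = 101124 ≡ 145
385^8 ≡ 145^2 = 21025 ≡ 75
385^16 ≡ 75^2 = 5625 ≡ 178
385^32 ≡ 178^2 = 31684 ≡ 259
385^64 ≡ 259^2 = 67081 ≡ 41
385^128 ≡ 41^2 = 1681 ≡ 5
189 = 128 + 32 + 16 + 8 + 4 + 1, so 385^189 ≡ 5·259·178·75·145·385 ≡ 212 (mod 419)
343·212 = 72716 ≡ 229 (mod 419)
229 ≡ 229 (mod 419), so the signature is genuine.

verifies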